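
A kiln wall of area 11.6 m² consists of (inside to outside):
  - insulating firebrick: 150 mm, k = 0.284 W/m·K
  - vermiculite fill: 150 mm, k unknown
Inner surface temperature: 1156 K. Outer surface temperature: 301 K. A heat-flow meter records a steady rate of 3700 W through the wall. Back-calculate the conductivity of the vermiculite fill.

Series thermal resistances:
R_insulating firebrick = L/(kA) = 0.15/(0.284×11.6) = 0.04553 K/W
Sum of known resistances R_other = 0.04553 K/W
Total R = ΔT/Q = 855/3700 = 0.2311 K/W
R_vermiculite fill = R_total − R_other = 0.1855 K/W
k = L/(R·A) = 0.15/(0.1855×11.6)

k ≈ 0.0697 W/(m·K)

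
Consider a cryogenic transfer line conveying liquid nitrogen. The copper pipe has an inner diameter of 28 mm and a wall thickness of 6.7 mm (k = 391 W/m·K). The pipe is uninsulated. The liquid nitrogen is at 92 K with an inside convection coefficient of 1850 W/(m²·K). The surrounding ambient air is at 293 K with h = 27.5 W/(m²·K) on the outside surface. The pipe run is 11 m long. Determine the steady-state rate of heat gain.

Per-layer cylindrical resistances, series-summed:
R_inner film = 1/(h_i·2πr₁L) = 1/(1850×2π×0.014×11) = 5.586×10^-4 K/W
R_copper pipe wall = ln(20.7/14)/(2π×391×11) = 1.447×10^-5 K/W
R_outer film = 1/(h_o·2πr_oL) = 1/(27.5×2π×0.0207×11) = 0.02542 K/W
R_total = 0.02599 K/W
Q = ΔT/R_total = 201/0.02599

Q ≈ 7730 W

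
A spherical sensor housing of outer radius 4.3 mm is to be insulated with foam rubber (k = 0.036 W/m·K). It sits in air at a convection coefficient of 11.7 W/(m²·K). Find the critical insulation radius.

For a sphere r_cr = 2k/h = 2×0.036/11.7
r_cr = 6.15 mm; since the bare radius (4.3 mm) is below r_cr, adding a thin layer of insulation will *increase* heat loss.

r_cr ≈ 6.15 mm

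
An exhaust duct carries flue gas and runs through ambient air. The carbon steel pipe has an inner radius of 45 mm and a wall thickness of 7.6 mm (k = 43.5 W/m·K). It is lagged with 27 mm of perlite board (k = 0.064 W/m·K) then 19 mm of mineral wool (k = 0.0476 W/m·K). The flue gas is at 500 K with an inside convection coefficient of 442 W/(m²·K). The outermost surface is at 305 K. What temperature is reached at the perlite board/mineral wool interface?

For a radial system each layer contributes R = ln(r_out/r_in)/(2πkL); films add R = 1/(hA).
R_inner film = 1/(h_i·2πr₁L) = 1/(442×2π×0.045×1) = 0.008002 K/W
R_carbon steel pipe wall = ln(52.6/45)/(2π×43.5×1) = 5.71×10^-4 K/W
R_perlite board = ln(79.6/52.6)/(2π×0.064×1) = 1.03 K/W
R_mineral wool = ln(98.6/79.6)/(2π×0.0476×1) = 0.7157 K/W
R_total = 1.755 K/W
Q = ΔT/R_total = 195/1.755
Q = 111 W/m
T_interface = T_inner − Q·ΣR(inner→interface) = 500 − 111×1.039

T ≈ 385 K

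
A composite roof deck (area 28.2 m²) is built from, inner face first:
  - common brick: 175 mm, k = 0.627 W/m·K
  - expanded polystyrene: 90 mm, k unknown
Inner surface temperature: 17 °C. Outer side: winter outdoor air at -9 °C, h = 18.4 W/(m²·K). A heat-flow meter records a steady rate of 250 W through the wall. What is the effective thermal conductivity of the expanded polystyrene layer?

k ≈ 0.0346 W/(m·K)

Treating each layer as a thermal resistance in series:
R_common brick = L/(kA) = 0.175/(0.627×28.2) = 0.009897 K/W
R_outer film = 1/(h_o·A) = 1/(18.4×28.2) = 0.001927 K/W
Sum of known resistances R_other = 0.01182 K/W
Total R = ΔT/Q = 26/250 = 0.104 K/W
R_expanded polystyrene = R_total − R_other = 0.09218 K/W
k = L/(R·A) = 0.09/(0.09218×28.2)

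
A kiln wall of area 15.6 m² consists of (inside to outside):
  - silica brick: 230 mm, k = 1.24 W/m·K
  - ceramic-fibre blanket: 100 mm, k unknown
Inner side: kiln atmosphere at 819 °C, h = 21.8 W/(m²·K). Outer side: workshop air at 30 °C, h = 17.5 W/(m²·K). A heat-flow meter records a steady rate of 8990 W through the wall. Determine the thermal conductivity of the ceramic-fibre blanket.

k ≈ 0.0925 W/(m·K)

Treating each layer as a thermal resistance in series:
R_inner film = 1/(h_i·A) = 1/(21.8×15.6) = 0.00294 K/W
R_silica brick = L/(kA) = 0.23/(1.24×15.6) = 0.01189 K/W
R_outer film = 1/(h_o·A) = 1/(17.5×15.6) = 0.003663 K/W
Sum of known resistances R_other = 0.01849 K/W
Total R = ΔT/Q = 789/8990 = 0.08776 K/W
R_ceramic-fibre blanket = R_total − R_other = 0.06927 K/W
k = L/(R·A) = 0.1/(0.06927×15.6)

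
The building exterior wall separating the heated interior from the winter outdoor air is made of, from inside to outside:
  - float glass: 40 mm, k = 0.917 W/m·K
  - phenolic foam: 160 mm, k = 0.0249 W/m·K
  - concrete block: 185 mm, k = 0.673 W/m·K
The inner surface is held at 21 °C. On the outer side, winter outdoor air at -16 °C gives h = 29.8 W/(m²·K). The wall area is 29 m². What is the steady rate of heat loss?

Q ≈ 158 W

Series thermal resistances:
R_float glass = L/(kA) = 0.04/(0.917×29) = 0.001504 K/W
R_phenolic foam = L/(kA) = 0.16/(0.0249×29) = 0.2216 K/W
R_concrete block = L/(kA) = 0.185/(0.673×29) = 0.009479 K/W
R_outer film = 1/(h_o·A) = 1/(29.8×29) = 0.001157 K/W
R_total = 0.2337 K/W
Q = ΔT / R_total = 37 / 0.2337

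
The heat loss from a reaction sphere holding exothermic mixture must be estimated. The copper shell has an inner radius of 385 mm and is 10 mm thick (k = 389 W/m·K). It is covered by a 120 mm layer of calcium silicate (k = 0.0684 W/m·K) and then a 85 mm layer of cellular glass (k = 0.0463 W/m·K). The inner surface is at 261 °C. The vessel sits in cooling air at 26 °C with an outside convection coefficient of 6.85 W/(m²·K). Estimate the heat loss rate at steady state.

Q ≈ 197 W

Spherical conduction: R = (1/r_in − 1/r_out)/(4πk) per layer; series-sum.
R_copper shell = (1/0.385 − 1/0.395)/(4π×389) = 1.345×10^-5 K/W
R_calcium silicate = (1/0.395 − 1/0.515)/(4π×0.0684) = 0.6863 K/W
R_cellular glass = (1/0.515 − 1/0.6)/(4π×0.0463) = 0.4728 K/W
R_outer film = 1/(h·4πr_o²) = 1/(6.85×4π×0.6²) = 0.03227 K/W
R_total = 1.191 K/W
Q = ΔT/R_total = 235/1.191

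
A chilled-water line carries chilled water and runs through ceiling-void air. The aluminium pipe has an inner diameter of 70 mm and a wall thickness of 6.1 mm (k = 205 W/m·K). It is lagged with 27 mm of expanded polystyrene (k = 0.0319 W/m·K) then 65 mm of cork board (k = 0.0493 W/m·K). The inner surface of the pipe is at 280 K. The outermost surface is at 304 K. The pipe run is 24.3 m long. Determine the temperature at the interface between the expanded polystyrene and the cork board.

Per-layer cylindrical resistances, series-summed:
R_aluminium pipe wall = ln(41.1/35)/(2π×205×24.3) = 5.133×10^-6 K/W
R_expanded polystyrene = ln(68.1/41.1)/(2π×0.0319×24.3) = 0.1037 K/W
R_cork board = ln(133.1/68.1)/(2π×0.0493×24.3) = 0.08903 K/W
R_total = 0.1927 K/W
Q = ΔT/R_total = 24/0.1927
Q = 125 W
T_interface = T_inner + Q·ΣR(inner→interface) = 280 + 125×0.1037

T ≈ 293 K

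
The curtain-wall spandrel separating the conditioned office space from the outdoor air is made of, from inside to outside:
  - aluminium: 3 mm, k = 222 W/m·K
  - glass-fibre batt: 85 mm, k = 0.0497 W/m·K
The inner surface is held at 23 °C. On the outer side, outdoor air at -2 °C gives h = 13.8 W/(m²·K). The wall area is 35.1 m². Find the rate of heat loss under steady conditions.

Using the resistance-network approach (series):
R_aluminium = L/(kA) = 0.003/(222×35.1) = 3.85×10^-7 K/W
R_glass-fibre batt = L/(kA) = 0.085/(0.0497×35.1) = 0.04873 K/W
R_outer film = 1/(h_o·A) = 1/(13.8×35.1) = 0.002064 K/W
R_total = 0.05079 K/W
Q = ΔT / R_total = 25 / 0.05079

Q ≈ 492 W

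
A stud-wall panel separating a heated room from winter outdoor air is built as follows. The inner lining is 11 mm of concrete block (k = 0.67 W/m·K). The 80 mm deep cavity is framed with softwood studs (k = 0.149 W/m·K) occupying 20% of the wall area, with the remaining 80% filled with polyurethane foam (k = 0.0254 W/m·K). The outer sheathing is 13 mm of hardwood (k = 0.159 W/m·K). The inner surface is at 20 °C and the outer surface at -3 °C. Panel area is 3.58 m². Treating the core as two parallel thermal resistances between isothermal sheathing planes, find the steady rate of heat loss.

Sheathing layers in series; stud and cavity paths in parallel between them.
R_inner = 0.011/(0.67×3.58) = 0.004586 K/W
R_stud  = 0.08/(0.149×0.2×3.58) = 0.7499 K/W
R_cav   = 0.08/(0.0254×0.8×3.58) = 1.1 K/W
1/R_core = 1/R_stud + 1/R_cav → R_core = 0.4459 K/W
R_outer = 0.013/(0.159×3.58) = 0.02284 K/W
R_total = 0.4733 K/W
Q = ΔT/R_total = 23/0.4733

Q ≈ 48.6 W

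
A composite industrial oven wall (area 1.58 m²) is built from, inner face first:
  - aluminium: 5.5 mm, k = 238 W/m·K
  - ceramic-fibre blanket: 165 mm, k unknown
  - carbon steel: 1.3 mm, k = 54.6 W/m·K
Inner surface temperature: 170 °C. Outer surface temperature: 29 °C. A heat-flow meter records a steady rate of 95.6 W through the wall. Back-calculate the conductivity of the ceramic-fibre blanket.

k ≈ 0.0708 W/(m·K)

Treating each layer as a thermal resistance in series:
R_aluminium = L/(kA) = 0.0055/(238×1.58) = 1.463×10^-5 K/W
R_carbon steel = L/(kA) = 0.0013/(54.6×1.58) = 1.507×10^-5 K/W
Sum of known resistances R_other = 2.97×10^-5 K/W
Total R = ΔT/Q = 141/95.6 = 1.475 K/W
R_ceramic-fibre blanket = R_total − R_other = 1.475 K/W
k = L/(R·A) = 0.165/(1.475×1.58)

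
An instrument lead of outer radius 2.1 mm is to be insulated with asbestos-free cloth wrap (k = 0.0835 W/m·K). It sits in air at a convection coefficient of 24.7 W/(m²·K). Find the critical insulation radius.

r_cr ≈ 3.38 mm

For a cylinder r_cr = k/h = 0.0835/24.7
r_cr = 3.38 mm; since the bare radius (2.1 mm) is below r_cr, adding a thin layer of insulation will *increase* heat loss.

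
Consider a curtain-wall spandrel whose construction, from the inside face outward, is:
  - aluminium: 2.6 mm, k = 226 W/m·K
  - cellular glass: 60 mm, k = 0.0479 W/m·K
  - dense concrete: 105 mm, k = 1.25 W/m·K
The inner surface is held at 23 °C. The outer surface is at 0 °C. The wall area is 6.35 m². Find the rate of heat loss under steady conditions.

Treating each layer as a thermal resistance in series:
R_aluminium = L/(kA) = 0.0026/(226×6.35) = 1.812×10^-6 K/W
R_cellular glass = L/(kA) = 0.06/(0.0479×6.35) = 0.1973 K/W
R_dense concrete = L/(kA) = 0.105/(1.25×6.35) = 0.01323 K/W
R_total = 0.2105 K/W
Q = ΔT / R_total = 23 / 0.2105

Q ≈ 109 W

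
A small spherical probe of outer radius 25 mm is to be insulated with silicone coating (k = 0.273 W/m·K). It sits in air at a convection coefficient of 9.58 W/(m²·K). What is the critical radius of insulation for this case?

For a sphere r_cr = 2k/h = 2×0.273/9.58
r_cr = 57 mm; since the bare radius (25 mm) is below r_cr, adding a thin layer of insulation will *increase* heat loss.

r_cr ≈ 57 mm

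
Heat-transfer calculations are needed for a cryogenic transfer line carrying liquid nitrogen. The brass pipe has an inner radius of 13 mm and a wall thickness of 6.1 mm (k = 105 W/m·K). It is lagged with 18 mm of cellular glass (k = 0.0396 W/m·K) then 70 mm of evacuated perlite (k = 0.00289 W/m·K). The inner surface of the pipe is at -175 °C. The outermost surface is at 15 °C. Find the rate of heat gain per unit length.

q′ ≈ 3.11 W/m

Treating each annulus and film as a series resistance:
R_brass pipe wall = ln(19.1/13)/(2π×105×1) = 5.832×10^-4 K/W
R_cellular glass = ln(37.1/19.1)/(2π×0.0396×1) = 2.668 K/W
R_evacuated perlite = ln(107.1/37.1)/(2π×0.00289×1) = 58.38 K/W
R_total = 61.05 K/W
Q = ΔT/R_total = 190/61.05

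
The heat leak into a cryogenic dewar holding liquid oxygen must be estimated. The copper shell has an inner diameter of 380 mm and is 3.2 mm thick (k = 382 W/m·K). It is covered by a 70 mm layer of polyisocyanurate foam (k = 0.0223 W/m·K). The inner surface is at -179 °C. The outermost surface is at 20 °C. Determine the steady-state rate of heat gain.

Radial (spherical) resistances in series:
R_copper shell = (1/0.19 − 1/0.1932)/(4π×382) = 1.816×10^-5 K/W
R_polyisocyanurate foam = (1/0.1932 − 1/0.2632)/(4π×0.0223) = 4.912 K/W
R_total = 4.912 K/W
Q = ΔT/R_total = 199/4.912

Q ≈ 40.5 W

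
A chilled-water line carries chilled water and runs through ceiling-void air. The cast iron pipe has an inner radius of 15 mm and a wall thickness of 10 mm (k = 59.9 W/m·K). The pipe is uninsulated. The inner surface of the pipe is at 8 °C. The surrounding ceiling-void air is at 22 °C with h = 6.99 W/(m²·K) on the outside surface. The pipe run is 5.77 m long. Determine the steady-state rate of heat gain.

Treating each annulus and film as a series resistance:
R_cast iron pipe wall = ln(25/15)/(2π×59.9×5.77) = 2.352×10^-4 K/W
R_outer film = 1/(h_o·2πr_oL) = 1/(6.99×2π×0.025×5.77) = 0.1578 K/W
R_total = 0.1581 K/W
Q = ΔT/R_total = 14/0.1581

Q ≈ 88.6 W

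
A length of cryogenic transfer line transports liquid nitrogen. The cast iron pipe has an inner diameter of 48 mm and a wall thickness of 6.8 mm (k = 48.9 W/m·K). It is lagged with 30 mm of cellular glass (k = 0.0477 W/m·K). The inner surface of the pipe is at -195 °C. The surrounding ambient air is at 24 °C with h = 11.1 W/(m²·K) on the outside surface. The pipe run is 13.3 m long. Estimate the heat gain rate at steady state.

Treating each annulus and film as a series resistance:
R_cast iron pipe wall = ln(30.8/24)/(2π×48.9×13.3) = 6.105×10^-5 K/W
R_cellular glass = ln(60.8/30.8)/(2π×0.0477×13.3) = 0.1706 K/W
R_outer film = 1/(h_o·2πr_oL) = 1/(11.1×2π×0.0608×13.3) = 0.01773 K/W
R_total = 0.1884 K/W
Q = ΔT/R_total = 219/0.1884

Q ≈ 1160 W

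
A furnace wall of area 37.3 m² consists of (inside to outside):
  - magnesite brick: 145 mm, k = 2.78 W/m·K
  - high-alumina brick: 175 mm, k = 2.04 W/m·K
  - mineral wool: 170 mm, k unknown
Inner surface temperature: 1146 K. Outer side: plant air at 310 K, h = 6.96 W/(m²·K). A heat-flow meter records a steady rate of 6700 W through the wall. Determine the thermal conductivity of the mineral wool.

k ≈ 0.0389 W/(m·K)

Model the wall as resistances in series:
R_magnesite brick = L/(kA) = 0.145/(2.78×37.3) = 0.001398 K/W
R_high-alumina brick = L/(kA) = 0.175/(2.04×37.3) = 0.0023 K/W
R_outer film = 1/(h_o·A) = 1/(6.96×37.3) = 0.003852 K/W
Sum of known resistances R_other = 0.00755 K/W
Total R = ΔT/Q = 836/6700 = 0.1248 K/W
R_mineral wool = R_total − R_other = 0.1172 K/W
k = L/(R·A) = 0.17/(0.1172×37.3)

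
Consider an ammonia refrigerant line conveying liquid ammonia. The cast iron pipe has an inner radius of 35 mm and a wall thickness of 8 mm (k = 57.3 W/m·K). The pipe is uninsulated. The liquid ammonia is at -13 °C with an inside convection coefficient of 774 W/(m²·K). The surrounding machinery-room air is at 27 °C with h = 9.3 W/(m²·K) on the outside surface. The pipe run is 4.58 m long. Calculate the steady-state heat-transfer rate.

Q ≈ 453 W

Cylindrical conduction, so R = ln(r₂/r₁)/(2πkL) per layer, in series:
R_inner film = 1/(h_i·2πr₁L) = 1/(774×2π×0.035×4.58) = 0.001283 K/W
R_cast iron pipe wall = ln(43/35)/(2π×57.3×4.58) = 1.248×10^-4 K/W
R_outer film = 1/(h_o·2πr_oL) = 1/(9.3×2π×0.043×4.58) = 0.0869 K/W
R_total = 0.0883 K/W
Q = ΔT/R_total = 40/0.0883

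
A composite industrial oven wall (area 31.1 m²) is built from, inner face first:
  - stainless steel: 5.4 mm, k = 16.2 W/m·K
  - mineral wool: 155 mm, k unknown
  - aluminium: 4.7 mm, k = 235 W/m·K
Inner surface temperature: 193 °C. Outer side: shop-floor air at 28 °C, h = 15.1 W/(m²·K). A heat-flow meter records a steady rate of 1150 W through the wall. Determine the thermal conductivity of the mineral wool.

Model the wall as resistances in series:
R_stainless steel = L/(kA) = 0.0054/(16.2×31.1) = 1.072×10^-5 K/W
R_aluminium = L/(kA) = 0.0047/(235×31.1) = 6.431×10^-7 K/W
R_outer film = 1/(h_o·A) = 1/(15.1×31.1) = 0.002129 K/W
Sum of known resistances R_other = 0.002141 K/W
Total R = ΔT/Q = 165/1150 = 0.1435 K/W
R_mineral wool = R_total − R_other = 0.1413 K/W
k = L/(R·A) = 0.155/(0.1413×31.1)

k ≈ 0.0353 W/(m·K)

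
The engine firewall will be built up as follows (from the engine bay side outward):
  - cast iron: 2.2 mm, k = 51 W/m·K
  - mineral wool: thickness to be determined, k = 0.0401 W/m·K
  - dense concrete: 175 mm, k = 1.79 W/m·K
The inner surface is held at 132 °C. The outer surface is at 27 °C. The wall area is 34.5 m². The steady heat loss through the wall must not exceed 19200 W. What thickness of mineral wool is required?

L ≈ 3.64 mm

Using the resistance-network approach (series):
R_cast iron = L/(kA) = 0.0022/(51×34.5) = 1.25×10^-6 K/W
R_dense concrete = L/(kA) = 0.175/(1.79×34.5) = 0.002834 K/W
Sum of the known resistances R_other = 0.002835 K/W
Required total resistance R_tot = ΔT/Q_allow = 105/19200 = 0.005469 K/W
R_mineral wool = R_tot − R_other = 0.002634 K/W
L = R·k·A = 0.002634×0.0401×34.5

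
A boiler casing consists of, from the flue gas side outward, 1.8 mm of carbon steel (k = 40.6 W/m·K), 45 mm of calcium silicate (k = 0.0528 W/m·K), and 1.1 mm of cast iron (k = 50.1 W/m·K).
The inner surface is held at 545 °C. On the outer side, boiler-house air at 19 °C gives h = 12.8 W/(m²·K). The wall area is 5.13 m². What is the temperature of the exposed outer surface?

Series thermal resistances:
R_carbon steel = L/(kA) = 0.0018/(40.6×5.13) = 8.642×10^-6 K/W
R_calcium silicate = L/(kA) = 0.045/(0.0528×5.13) = 0.1661 K/W
R_cast iron = L/(kA) = 0.0011/(50.1×5.13) = 4.28×10^-6 K/W
R_outer film = 1/(h_o·A) = 1/(12.8×5.13) = 0.01523 K/W
R_total = 0.1814 K/W;  Q = ΔT/R_total = 526/0.1814 = 2900 W
T_interface = T_inner − Q·ΣR(inner→interface) = 545 − 2900×0.1661

T ≈ 63.2 °C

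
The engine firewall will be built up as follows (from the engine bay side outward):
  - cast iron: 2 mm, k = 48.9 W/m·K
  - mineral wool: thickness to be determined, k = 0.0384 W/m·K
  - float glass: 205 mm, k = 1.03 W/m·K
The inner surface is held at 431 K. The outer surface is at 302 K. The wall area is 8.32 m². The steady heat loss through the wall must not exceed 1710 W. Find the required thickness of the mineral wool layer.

Treating each layer as a thermal resistance in series:
R_cast iron = L/(kA) = 0.002/(48.9×8.32) = 4.916×10^-6 K/W
R_float glass = L/(kA) = 0.205/(1.03×8.32) = 0.02392 K/W
Sum of the known resistances R_other = 0.02393 K/W
Required total resistance R_tot = ΔT/Q_allow = 129/1710 = 0.07544 K/W
R_mineral wool = R_tot − R_other = 0.05151 K/W
L = R·k·A = 0.05151×0.0384×8.32

L ≈ 16.5 mm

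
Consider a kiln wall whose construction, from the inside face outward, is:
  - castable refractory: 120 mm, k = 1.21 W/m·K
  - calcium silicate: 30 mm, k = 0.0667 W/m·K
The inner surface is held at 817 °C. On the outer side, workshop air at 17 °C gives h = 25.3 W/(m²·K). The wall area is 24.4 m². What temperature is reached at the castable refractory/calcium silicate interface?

T ≈ 682 °C

Treating each layer as a thermal resistance in series:
R_castable refractory = L/(kA) = 0.12/(1.21×24.4) = 0.004064 K/W
R_calcium silicate = L/(kA) = 0.03/(0.0667×24.4) = 0.01843 K/W
R_outer film = 1/(h_o·A) = 1/(25.3×24.4) = 0.00162 K/W
R_total = 0.02412 K/W;  Q = ΔT/R_total = 800/0.02412 = 33170 W
T_interface = T_inner − Q·ΣR(inner→interface) = 817 − 33200×0.004064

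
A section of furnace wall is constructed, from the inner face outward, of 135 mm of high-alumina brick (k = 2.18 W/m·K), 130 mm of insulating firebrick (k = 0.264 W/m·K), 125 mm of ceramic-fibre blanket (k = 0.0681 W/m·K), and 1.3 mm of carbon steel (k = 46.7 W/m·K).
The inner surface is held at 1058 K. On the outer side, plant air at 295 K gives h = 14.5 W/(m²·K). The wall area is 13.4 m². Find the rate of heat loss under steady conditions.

Model the wall as resistances in series:
R_high-alumina brick = L/(kA) = 0.135/(2.18×13.4) = 0.004621 K/W
R_insulating firebrick = L/(kA) = 0.13/(0.264×13.4) = 0.03675 K/W
R_ceramic-fibre blanket = L/(kA) = 0.125/(0.0681×13.4) = 0.137 K/W
R_carbon steel = L/(kA) = 0.0013/(46.7×13.4) = 2.077×10^-6 K/W
R_outer film = 1/(h_o·A) = 1/(14.5×13.4) = 0.005147 K/W
R_total = 0.1835 K/W
Q = ΔT / R_total = 763 / 0.1835

Q ≈ 4160 W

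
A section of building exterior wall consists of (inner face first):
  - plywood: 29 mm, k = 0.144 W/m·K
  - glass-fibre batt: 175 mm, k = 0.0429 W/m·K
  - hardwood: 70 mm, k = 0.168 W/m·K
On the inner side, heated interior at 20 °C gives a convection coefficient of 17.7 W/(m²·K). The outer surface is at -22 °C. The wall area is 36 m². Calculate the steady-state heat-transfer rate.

Q ≈ 318 W

Using the resistance-network approach (series):
R_inner film = 1/(h_i·A) = 1/(17.7×36) = 0.001569 K/W
R_plywood = L/(kA) = 0.029/(0.144×36) = 0.005594 K/W
R_glass-fibre batt = L/(kA) = 0.175/(0.0429×36) = 0.1133 K/W
R_hardwood = L/(kA) = 0.07/(0.168×36) = 0.01157 K/W
R_total = 0.1321 K/W
Q = ΔT / R_total = 42 / 0.1321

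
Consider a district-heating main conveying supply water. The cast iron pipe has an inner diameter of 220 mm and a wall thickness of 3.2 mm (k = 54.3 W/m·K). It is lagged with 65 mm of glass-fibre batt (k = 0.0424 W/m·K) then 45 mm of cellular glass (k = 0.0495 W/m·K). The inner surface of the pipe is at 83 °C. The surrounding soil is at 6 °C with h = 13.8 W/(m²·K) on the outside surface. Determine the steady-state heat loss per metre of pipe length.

Treating each annulus and film as a series resistance:
R_cast iron pipe wall = ln(113.2/110)/(2π×54.3×1) = 8.405×10^-5 K/W
R_glass-fibre batt = ln(178.2/113.2)/(2π×0.0424×1) = 1.703 K/W
R_cellular glass = ln(223.2/178.2)/(2π×0.0495×1) = 0.724 K/W
R_outer film = 1/(h_o·2πr_oL) = 1/(13.8×2π×0.2232×1) = 0.05167 K/W
R_total = 2.479 K/W
Q = ΔT/R_total = 77/2.479

q′ ≈ 31.1 W/m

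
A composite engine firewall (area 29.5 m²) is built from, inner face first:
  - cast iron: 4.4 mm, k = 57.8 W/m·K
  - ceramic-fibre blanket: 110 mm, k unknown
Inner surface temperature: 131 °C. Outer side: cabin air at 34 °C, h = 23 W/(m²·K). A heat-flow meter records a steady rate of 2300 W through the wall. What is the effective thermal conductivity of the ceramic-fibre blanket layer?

k ≈ 0.0916 W/(m·K)

Using the resistance-network approach (series):
R_cast iron = L/(kA) = 0.0044/(57.8×29.5) = 2.58×10^-6 K/W
R_outer film = 1/(h_o·A) = 1/(23×29.5) = 0.001474 K/W
Sum of known resistances R_other = 0.001476 K/W
Total R = ΔT/Q = 97/2300 = 0.04217 K/W
R_ceramic-fibre blanket = R_total − R_other = 0.0407 K/W
k = L/(R·A) = 0.11/(0.0407×29.5)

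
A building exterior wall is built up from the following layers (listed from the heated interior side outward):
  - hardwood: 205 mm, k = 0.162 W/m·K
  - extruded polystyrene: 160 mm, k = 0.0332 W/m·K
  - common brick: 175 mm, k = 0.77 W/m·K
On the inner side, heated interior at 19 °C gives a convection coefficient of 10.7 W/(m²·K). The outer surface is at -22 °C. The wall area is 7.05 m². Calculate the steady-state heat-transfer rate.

Thermal resistances in series:
R_inner film = 1/(h_i·A) = 1/(10.7×7.05) = 0.01326 K/W
R_hardwood = L/(kA) = 0.205/(0.162×7.05) = 0.1795 K/W
R_extruded polystyrene = L/(kA) = 0.16/(0.0332×7.05) = 0.6836 K/W
R_common brick = L/(kA) = 0.175/(0.77×7.05) = 0.03224 K/W
R_total = 0.9086 K/W
Q = ΔT / R_total = 41 / 0.9086

Q ≈ 45.1 W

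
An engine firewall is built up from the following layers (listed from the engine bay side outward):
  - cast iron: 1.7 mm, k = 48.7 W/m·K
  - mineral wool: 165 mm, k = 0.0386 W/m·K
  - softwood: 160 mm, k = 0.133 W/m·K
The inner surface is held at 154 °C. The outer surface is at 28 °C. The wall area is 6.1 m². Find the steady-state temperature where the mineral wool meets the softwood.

T ≈ 55.7 °C

Series thermal resistances:
R_cast iron = L/(kA) = 0.0017/(48.7×6.1) = 5.723×10^-6 K/W
R_mineral wool = L/(kA) = 0.165/(0.0386×6.1) = 0.7008 K/W
R_softwood = L/(kA) = 0.16/(0.133×6.1) = 0.1972 K/W
R_total = 0.898 K/W;  Q = ΔT/R_total = 126/0.898 = 140.3 W
T_interface = T_inner − Q·ΣR(inner→interface) = 154 − 140×0.7008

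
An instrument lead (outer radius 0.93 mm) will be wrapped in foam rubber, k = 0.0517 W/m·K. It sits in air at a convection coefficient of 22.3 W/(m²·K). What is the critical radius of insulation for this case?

For a cylinder r_cr = k/h = 0.0517/22.3
r_cr = 2.32 mm; since the bare radius (0.93 mm) is below r_cr, adding a thin layer of insulation will *increase* heat loss.

r_cr ≈ 2.32 mm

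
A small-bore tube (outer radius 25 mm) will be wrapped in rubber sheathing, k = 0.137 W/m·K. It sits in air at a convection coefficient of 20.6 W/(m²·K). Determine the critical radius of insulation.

r_cr ≈ 6.65 mm

For a cylinder r_cr = k/h = 0.137/20.6
r_cr = 6.65 mm; since the bare radius (25 mm) is above r_cr, any added insulation will reduce heat loss.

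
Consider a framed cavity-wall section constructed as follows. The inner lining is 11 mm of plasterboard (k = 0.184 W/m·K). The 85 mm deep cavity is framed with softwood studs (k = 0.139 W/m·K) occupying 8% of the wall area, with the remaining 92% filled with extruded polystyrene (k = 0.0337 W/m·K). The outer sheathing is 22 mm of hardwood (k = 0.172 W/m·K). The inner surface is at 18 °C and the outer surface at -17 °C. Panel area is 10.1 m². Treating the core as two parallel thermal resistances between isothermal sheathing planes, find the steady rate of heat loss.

Q ≈ 160 W

Sheathing layers in series; stud and cavity paths in parallel between them.
R_inner = 0.011/(0.184×10.1) = 0.005919 K/W
R_stud  = 0.085/(0.139×0.08×10.1) = 0.7568 K/W
R_cav   = 0.085/(0.0337×0.92×10.1) = 0.2714 K/W
1/R_core = 1/R_stud + 1/R_cav → R_core = 0.1998 K/W
R_outer = 0.022/(0.172×10.1) = 0.01266 K/W
R_total = 0.2184 K/W
Q = ΔT/R_total = 35/0.2184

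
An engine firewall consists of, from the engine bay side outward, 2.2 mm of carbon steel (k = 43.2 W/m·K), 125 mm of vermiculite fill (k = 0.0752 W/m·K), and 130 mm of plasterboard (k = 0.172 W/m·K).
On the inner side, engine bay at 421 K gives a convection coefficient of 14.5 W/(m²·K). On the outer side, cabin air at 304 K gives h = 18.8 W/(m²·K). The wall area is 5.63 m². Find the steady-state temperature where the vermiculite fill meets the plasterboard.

T ≈ 341 K

Series thermal resistances:
R_inner film = 1/(h_i·A) = 1/(14.5×5.63) = 0.01225 K/W
R_carbon steel = L/(kA) = 0.0022/(43.2×5.63) = 9.045×10^-6 K/W
R_vermiculite fill = L/(kA) = 0.125/(0.0752×5.63) = 0.2952 K/W
R_plasterboard = L/(kA) = 0.13/(0.172×5.63) = 0.1342 K/W
R_outer film = 1/(h_o·A) = 1/(18.8×5.63) = 0.009448 K/W
R_total = 0.4512 K/W;  Q = ΔT/R_total = 117/0.4512 = 259.3 W
T_interface = T_inner − Q·ΣR(inner→interface) = 421 − 259×0.3075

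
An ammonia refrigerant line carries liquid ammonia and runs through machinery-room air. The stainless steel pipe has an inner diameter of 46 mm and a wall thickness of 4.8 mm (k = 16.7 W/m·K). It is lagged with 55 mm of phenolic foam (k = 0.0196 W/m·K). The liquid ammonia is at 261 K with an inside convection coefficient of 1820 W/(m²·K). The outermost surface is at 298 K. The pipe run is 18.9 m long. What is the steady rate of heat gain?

Q ≈ 78.9 W

Radial resistances (cylindrical: R_cond = ln(r_o/r_i)/(2πkL), R_conv = 1/(h·2πrL)):
R_inner film = 1/(h_i·2πr₁L) = 1/(1820×2π×0.023×18.9) = 2.012×10^-4 K/W
R_stainless steel pipe wall = ln(27.8/23)/(2π×16.7×18.9) = 9.558×10^-5 K/W
R_phenolic foam = ln(82.8/27.8)/(2π×0.0196×18.9) = 0.4689 K/W
R_total = 0.4692 K/W
Q = ΔT/R_total = 37/0.4692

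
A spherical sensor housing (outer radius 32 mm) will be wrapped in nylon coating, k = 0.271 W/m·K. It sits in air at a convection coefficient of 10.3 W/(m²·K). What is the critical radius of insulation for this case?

For a sphere r_cr = 2k/h = 2×0.271/10.3
r_cr = 52.6 mm; since the bare radius (32 mm) is below r_cr, adding a thin layer of insulation will *increase* heat loss.

r_cr ≈ 52.6 mm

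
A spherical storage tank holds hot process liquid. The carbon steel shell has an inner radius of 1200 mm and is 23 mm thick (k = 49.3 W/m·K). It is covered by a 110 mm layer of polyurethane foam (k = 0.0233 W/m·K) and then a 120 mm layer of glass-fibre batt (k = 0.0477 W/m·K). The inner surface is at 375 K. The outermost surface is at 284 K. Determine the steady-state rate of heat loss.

Radial (spherical) resistances in series:
R_carbon steel shell = (1/1.2 − 1/1.223)/(4π×49.3) = 2.53×10^-5 K/W
R_polyurethane foam = (1/1.223 − 1/1.333)/(4π×0.0233) = 0.2304 K/W
R_glass-fibre batt = (1/1.333 − 1/1.453)/(4π×0.0477) = 0.1034 K/W
R_total = 0.3338 K/W
Q = ΔT/R_total = 91/0.3338

Q ≈ 273 W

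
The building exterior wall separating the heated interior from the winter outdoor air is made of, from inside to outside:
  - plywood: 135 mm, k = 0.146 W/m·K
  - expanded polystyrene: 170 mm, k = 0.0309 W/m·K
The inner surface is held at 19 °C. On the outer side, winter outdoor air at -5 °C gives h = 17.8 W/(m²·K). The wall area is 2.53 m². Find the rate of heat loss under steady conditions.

Using the resistance-network approach (series):
R_plywood = L/(kA) = 0.135/(0.146×2.53) = 0.3655 K/W
R_expanded polystyrene = L/(kA) = 0.17/(0.0309×2.53) = 2.175 K/W
R_outer film = 1/(h_o·A) = 1/(17.8×2.53) = 0.02221 K/W
R_total = 2.562 K/W
Q = ΔT / R_total = 24 / 2.562

Q ≈ 9.37 W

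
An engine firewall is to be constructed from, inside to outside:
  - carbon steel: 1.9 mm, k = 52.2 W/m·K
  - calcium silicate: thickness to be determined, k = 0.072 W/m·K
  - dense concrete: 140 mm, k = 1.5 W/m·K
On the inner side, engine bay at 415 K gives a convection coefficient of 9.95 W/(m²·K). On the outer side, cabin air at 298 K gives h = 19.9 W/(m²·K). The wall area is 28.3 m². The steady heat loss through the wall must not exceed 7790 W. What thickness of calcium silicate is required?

Using the resistance-network approach (series):
R_inner film = 1/(h_i·A) = 1/(9.95×28.3) = 0.003551 K/W
R_carbon steel = L/(kA) = 0.0019/(52.2×28.3) = 1.286×10^-6 K/W
R_dense concrete = L/(kA) = 0.14/(1.5×28.3) = 0.003298 K/W
R_outer film = 1/(h_o·A) = 1/(19.9×28.3) = 0.001776 K/W
Sum of the known resistances R_other = 0.008626 K/W
Required total resistance R_tot = ΔT/Q_allow = 117/7790 = 0.01502 K/W
R_calcium silicate = R_tot − R_other = 0.006393 K/W
L = R·k·A = 0.006393×0.072×28.3

L ≈ 13 mm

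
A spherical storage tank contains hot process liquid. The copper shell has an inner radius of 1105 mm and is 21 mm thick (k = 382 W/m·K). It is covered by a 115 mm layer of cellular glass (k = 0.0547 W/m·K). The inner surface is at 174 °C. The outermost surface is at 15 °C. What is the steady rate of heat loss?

Q ≈ 1330 W

Each spherical layer contributes R = (1/r_i − 1/r_o)/(4πk):
R_copper shell = (1/1.105 − 1/1.126)/(4π×382) = 3.516×10^-6 K/W
R_cellular glass = (1/1.126 − 1/1.241)/(4π×0.0547) = 0.1197 K/W
R_total = 0.1197 K/W
Q = ΔT/R_total = 159/0.1197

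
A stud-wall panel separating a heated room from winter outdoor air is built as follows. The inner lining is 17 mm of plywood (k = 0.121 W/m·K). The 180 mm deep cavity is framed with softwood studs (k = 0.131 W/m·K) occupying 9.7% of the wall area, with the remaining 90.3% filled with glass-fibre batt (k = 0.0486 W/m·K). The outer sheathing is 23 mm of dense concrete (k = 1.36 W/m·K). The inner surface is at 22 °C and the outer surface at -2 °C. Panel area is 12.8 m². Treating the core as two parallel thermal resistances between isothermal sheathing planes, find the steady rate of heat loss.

Sheathing layers in series; stud and cavity paths in parallel between them.
R_inner = 0.017/(0.121×12.8) = 0.01098 K/W
R_stud  = 0.18/(0.131×0.097×12.8) = 1.107 K/W
R_cav   = 0.18/(0.0486×0.903×12.8) = 0.3204 K/W
1/R_core = 1/R_stud + 1/R_cav → R_core = 0.2485 K/W
R_outer = 0.023/(1.36×12.8) = 0.001321 K/W
R_total = 0.2608 K/W
Q = ΔT/R_total = 24/0.2608

Q ≈ 92 W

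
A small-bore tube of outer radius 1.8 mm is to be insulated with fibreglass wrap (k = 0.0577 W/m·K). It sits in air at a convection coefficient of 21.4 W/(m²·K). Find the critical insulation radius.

For a cylinder r_cr = k/h = 0.0577/21.4
r_cr = 2.7 mm; since the bare radius (1.8 mm) is below r_cr, adding a thin layer of insulation will *increase* heat loss.

r_cr ≈ 2.7 mm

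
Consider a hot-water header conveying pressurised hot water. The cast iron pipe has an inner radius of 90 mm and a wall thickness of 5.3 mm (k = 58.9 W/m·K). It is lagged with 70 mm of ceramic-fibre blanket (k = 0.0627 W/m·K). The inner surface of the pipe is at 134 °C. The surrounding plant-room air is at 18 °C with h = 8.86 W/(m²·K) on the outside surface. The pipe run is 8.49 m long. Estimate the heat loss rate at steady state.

Q ≈ 654 W

Treating each annulus and film as a series resistance:
R_cast iron pipe wall = ln(95.3/90)/(2π×58.9×8.49) = 1.821×10^-5 K/W
R_ceramic-fibre blanket = ln(165.3/95.3)/(2π×0.0627×8.49) = 0.1647 K/W
R_outer film = 1/(h_o·2πr_oL) = 1/(8.86×2π×0.1653×8.49) = 0.0128 K/W
R_total = 0.1775 K/W
Q = ΔT/R_total = 116/0.1775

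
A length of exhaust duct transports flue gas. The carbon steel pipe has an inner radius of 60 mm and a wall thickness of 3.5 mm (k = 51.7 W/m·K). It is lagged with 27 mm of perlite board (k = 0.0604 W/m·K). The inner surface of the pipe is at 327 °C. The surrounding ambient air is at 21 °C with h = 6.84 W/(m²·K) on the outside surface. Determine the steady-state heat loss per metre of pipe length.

q′ ≈ 257 W/m

Cylindrical conduction, so R = ln(r₂/r₁)/(2πkL) per layer, in series:
R_carbon steel pipe wall = ln(63.5/60)/(2π×51.7×1) = 1.745×10^-4 K/W
R_perlite board = ln(90.5/63.5)/(2π×0.0604×1) = 0.9336 K/W
R_outer film = 1/(h_o·2πr_oL) = 1/(6.84×2π×0.0905×1) = 0.2571 K/W
R_total = 1.191 K/W
Q = ΔT/R_total = 306/1.191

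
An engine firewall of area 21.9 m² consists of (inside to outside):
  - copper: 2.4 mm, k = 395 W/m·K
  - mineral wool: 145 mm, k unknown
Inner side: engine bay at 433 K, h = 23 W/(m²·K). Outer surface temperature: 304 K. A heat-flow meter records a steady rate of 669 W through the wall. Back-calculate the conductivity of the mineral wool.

Model the wall as resistances in series:
R_inner film = 1/(h_i·A) = 1/(23×21.9) = 0.001985 K/W
R_copper = L/(kA) = 0.0024/(395×21.9) = 2.774×10^-7 K/W
Sum of known resistances R_other = 0.001986 K/W
Total R = ΔT/Q = 129/669 = 0.1928 K/W
R_mineral wool = R_total − R_other = 0.1908 K/W
k = L/(R·A) = 0.145/(0.1908×21.9)

k ≈ 0.0347 W/(m·K)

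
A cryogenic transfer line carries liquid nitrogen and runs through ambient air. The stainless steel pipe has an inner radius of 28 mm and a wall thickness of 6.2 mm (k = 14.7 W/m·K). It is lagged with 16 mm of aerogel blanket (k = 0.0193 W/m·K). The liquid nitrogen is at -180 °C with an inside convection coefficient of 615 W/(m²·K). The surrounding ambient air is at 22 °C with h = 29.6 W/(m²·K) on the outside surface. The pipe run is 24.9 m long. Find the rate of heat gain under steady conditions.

Q ≈ 1530 W

Treating each annulus and film as a series resistance:
R_inner film = 1/(h_i·2πr₁L) = 1/(615×2π×0.028×24.9) = 3.712×10^-4 K/W
R_stainless steel pipe wall = ln(34.2/28)/(2π×14.7×24.9) = 8.697×10^-5 K/W
R_aerogel blanket = ln(50.2/34.2)/(2π×0.0193×24.9) = 0.1271 K/W
R_outer film = 1/(h_o·2πr_oL) = 1/(29.6×2π×0.0502×24.9) = 0.004302 K/W
R_total = 0.1319 K/W
Q = ΔT/R_total = 202/0.1319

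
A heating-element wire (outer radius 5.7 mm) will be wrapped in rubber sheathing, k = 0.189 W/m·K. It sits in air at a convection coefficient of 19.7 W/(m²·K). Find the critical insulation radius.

For a cylinder r_cr = k/h = 0.189/19.7
r_cr = 9.59 mm; since the bare radius (5.7 mm) is below r_cr, adding a thin layer of insulation will *increase* heat loss.

r_cr ≈ 9.59 mm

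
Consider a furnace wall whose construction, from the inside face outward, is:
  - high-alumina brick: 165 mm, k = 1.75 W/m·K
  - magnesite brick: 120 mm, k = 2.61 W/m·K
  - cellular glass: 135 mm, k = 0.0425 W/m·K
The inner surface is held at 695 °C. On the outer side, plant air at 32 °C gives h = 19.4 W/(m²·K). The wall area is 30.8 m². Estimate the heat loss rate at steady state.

Model the wall as resistances in series:
R_high-alumina brick = L/(kA) = 0.165/(1.75×30.8) = 0.003061 K/W
R_magnesite brick = L/(kA) = 0.12/(2.61×30.8) = 0.001493 K/W
R_cellular glass = L/(kA) = 0.135/(0.0425×30.8) = 0.1031 K/W
R_outer film = 1/(h_o·A) = 1/(19.4×30.8) = 0.001674 K/W
R_total = 0.1094 K/W
Q = ΔT / R_total = 663 / 0.1094

Q ≈ 6060 W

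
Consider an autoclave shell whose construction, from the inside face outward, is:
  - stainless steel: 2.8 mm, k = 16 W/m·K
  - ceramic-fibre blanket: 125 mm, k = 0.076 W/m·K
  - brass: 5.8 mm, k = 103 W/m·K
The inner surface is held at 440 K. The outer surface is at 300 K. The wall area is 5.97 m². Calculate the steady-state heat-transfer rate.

Treating each layer as a thermal resistance in series:
R_stainless steel = L/(kA) = 0.0028/(16×5.97) = 2.931×10^-5 K/W
R_ceramic-fibre blanket = L/(kA) = 0.125/(0.076×5.97) = 0.2755 K/W
R_brass = L/(kA) = 0.0058/(103×5.97) = 9.432×10^-6 K/W
R_total = 0.2755 K/W
Q = ΔT / R_total = 140 / 0.2755

Q ≈ 508 W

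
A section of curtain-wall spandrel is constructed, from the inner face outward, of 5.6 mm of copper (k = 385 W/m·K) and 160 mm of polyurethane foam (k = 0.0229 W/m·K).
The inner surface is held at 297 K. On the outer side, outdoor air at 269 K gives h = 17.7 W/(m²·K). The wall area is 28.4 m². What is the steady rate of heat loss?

Q ≈ 113 W

Series thermal resistances:
R_copper = L/(kA) = 0.0056/(385×28.4) = 5.122×10^-7 K/W
R_polyurethane foam = L/(kA) = 0.16/(0.0229×28.4) = 0.246 K/W
R_outer film = 1/(h_o·A) = 1/(17.7×28.4) = 0.001989 K/W
R_total = 0.248 K/W
Q = ΔT / R_total = 28 / 0.248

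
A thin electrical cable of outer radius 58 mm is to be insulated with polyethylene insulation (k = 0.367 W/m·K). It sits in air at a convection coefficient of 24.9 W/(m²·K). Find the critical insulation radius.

r_cr ≈ 14.7 mm

For a cylinder r_cr = k/h = 0.367/24.9
r_cr = 14.7 mm; since the bare radius (58 mm) is above r_cr, any added insulation will reduce heat loss.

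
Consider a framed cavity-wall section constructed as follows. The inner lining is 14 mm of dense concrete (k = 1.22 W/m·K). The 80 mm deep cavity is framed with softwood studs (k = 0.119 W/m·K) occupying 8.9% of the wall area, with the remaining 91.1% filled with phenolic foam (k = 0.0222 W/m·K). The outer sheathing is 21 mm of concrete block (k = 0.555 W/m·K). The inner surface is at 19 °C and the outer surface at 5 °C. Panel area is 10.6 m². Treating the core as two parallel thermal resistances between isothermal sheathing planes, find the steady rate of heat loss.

Q ≈ 56.1 W

Sheathing layers in series; stud and cavity paths in parallel between them.
R_inner = 0.014/(1.22×10.6) = 0.001083 K/W
R_stud  = 0.08/(0.119×0.089×10.6) = 0.7126 K/W
R_cav   = 0.08/(0.0222×0.911×10.6) = 0.3732 K/W
1/R_core = 1/R_stud + 1/R_cav → R_core = 0.2449 K/W
R_outer = 0.021/(0.555×10.6) = 0.00357 K/W
R_total = 0.2496 K/W
Q = ΔT/R_total = 14/0.2496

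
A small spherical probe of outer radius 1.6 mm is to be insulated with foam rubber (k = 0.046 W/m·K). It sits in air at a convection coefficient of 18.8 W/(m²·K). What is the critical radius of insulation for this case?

r_cr ≈ 4.89 mm

For a sphere r_cr = 2k/h = 2×0.046/18.8
r_cr = 4.89 mm; since the bare radius (1.6 mm) is below r_cr, adding a thin layer of insulation will *increase* heat loss.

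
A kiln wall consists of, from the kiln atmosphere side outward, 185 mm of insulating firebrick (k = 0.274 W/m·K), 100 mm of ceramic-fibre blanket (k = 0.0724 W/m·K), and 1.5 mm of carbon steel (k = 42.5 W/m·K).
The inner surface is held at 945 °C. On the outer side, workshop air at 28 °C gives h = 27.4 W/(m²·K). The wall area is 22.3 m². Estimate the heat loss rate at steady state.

Q ≈ 9770 W

Thermal resistances in series:
R_insulating firebrick = L/(kA) = 0.185/(0.274×22.3) = 0.03028 K/W
R_ceramic-fibre blanket = L/(kA) = 0.1/(0.0724×22.3) = 0.06194 K/W
R_carbon steel = L/(kA) = 0.0015/(42.5×22.3) = 1.583×10^-6 K/W
R_outer film = 1/(h_o·A) = 1/(27.4×22.3) = 0.001637 K/W
R_total = 0.09385 K/W
Q = ΔT / R_total = 917 / 0.09385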